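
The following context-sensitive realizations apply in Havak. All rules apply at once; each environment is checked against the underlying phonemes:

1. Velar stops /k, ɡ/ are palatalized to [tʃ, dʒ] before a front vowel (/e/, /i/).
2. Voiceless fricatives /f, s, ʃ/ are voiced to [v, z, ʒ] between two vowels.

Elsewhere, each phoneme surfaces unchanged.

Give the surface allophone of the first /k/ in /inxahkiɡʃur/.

/k/ — between /h/ and /i/, before a front vowel — surfaces as [tʃ] (rule 1).

[tʃ]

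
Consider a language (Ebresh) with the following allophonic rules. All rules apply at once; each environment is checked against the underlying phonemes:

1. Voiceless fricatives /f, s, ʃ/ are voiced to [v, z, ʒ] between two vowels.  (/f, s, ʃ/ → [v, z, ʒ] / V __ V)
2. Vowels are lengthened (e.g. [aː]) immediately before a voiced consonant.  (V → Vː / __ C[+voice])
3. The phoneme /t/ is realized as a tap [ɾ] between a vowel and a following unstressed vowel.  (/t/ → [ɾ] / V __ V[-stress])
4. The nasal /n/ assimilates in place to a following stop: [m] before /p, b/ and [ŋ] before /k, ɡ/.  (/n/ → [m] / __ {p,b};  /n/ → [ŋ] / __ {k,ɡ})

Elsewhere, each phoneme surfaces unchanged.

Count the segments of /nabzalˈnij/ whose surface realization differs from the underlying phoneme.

Segments that undergo a rule: /a/ → [aː] (rule 2); /a/ → [aː] (rule 2); /i/ → [iː] (rule 2).
All other segments surface unchanged.

3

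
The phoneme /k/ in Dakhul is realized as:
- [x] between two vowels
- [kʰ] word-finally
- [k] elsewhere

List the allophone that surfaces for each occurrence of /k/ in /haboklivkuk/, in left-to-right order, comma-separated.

Occurrence 1 (position 5): no conditioning environment matches → elsewhere allophone [k].
Occurrence 2 (position 9): no conditioning environment matches → elsewhere allophone [k].
Occurrence 3 (position 11): word-finally → [kʰ].

[k], [k], [kʰ]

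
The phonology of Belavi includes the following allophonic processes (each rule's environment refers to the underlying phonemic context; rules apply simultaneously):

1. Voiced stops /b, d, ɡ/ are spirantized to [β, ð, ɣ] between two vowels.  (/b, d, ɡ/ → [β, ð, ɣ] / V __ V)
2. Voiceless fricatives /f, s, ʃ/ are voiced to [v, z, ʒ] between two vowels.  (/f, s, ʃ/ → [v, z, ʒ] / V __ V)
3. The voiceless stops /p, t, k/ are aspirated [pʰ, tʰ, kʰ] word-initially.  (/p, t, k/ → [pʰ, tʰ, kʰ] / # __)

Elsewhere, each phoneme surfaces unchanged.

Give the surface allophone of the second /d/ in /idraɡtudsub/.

[d]

/d/ (between /u/ and /s/) fails the environment for rule 1, so it stays [d].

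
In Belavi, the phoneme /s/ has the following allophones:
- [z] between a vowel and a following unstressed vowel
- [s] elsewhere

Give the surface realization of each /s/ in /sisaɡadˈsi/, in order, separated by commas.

[s], [z], [s]

Occurrence 1 (position 1): no conditioning environment matches → elsewhere allophone [s].
Occurrence 2 (position 3): between a vowel and a following unstressed vowel → [z].
Occurrence 3 (position 8): no conditioning environment matches → elsewhere allophone [s].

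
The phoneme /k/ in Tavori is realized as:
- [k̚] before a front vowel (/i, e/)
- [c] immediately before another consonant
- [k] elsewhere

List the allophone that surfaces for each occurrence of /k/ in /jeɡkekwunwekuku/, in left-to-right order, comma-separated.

Occurrence 1 (position 4): before a front vowel (/i, e/) → [k̚].
Occurrence 2 (position 6): immediately before another consonant → [c].
Occurrence 3 (position 12): no conditioning environment matches → elsewhere allophone [k].
Occurrence 4 (position 14): no conditioning environment matches → elsewhere allophone [k].

[k̚], [c], [k], [k]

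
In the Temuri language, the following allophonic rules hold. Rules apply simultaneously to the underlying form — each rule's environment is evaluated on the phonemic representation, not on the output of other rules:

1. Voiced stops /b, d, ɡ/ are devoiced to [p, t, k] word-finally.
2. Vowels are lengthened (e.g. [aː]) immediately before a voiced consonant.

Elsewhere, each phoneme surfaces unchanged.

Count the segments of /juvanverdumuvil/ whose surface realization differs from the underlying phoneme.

Segments that undergo a rule: /u/ → [uː] (rule 2); /a/ → [aː] (rule 2); /e/ → [eː] (rule 2); /u/ → [uː] (rule 2); /u/ → [uː] (rule 2); /i/ → [iː] (rule 2).
All other segments surface unchanged.

6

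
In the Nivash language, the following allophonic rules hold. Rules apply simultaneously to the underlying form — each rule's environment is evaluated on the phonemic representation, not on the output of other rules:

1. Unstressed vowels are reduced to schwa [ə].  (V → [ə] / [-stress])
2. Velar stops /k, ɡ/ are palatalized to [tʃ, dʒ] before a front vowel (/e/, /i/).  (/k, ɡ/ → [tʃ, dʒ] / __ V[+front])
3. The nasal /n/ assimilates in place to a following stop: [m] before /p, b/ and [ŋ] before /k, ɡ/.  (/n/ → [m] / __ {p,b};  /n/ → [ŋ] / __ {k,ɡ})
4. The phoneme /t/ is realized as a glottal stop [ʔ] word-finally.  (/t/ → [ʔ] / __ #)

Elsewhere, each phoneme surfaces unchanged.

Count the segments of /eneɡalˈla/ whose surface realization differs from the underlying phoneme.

Segments that undergo a rule: /e/ → [ə] (rule 1); /e/ → [ə] (rule 1); /a/ → [ə] (rule 1).
All other segments surface unchanged.

3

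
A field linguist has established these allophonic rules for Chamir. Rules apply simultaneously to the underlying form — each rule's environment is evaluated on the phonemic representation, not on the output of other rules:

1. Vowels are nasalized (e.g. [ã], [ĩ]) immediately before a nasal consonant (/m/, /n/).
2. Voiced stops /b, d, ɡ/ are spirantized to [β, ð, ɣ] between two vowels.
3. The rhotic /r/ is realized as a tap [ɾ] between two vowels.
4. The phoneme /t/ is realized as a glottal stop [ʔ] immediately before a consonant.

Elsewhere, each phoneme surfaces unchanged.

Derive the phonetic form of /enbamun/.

[ẽnbãmũn]

Rule 1 applies to /e/ (word-initial: before a nasal consonant) → [ẽ].
/n/ (between /e/ and /b/) is unaffected → [n].
/b/ (between /n/ and /a/) is in the target of rule 2 but the environment (between two vowels) is not met → [b].
Rule 1 applies to /a/ (between /b/ and /m/: before a nasal consonant) → [ã].
/m/ (between /a/ and /u/) is unaffected → [m].
/u/ meets the environment for rule 1 (before a nasal consonant) → [ũ].
/n/ (word-final): no rule targets it → [n].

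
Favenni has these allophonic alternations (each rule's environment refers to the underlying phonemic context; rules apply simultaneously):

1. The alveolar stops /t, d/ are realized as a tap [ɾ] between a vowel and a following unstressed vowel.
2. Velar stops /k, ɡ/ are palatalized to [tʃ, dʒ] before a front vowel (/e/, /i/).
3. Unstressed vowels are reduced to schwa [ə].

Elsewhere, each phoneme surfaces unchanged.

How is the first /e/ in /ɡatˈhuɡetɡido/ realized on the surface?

/e/ meets the environment for rule 3 (in an unstressed syllable) → [ə].

[ə]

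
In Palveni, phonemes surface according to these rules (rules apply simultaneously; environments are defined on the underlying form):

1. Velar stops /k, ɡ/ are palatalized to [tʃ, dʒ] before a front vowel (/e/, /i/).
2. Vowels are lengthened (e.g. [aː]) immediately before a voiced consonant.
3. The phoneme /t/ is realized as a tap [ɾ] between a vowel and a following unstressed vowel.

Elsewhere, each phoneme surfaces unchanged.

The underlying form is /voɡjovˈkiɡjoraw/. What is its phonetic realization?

Rule 2 applies to /o/ (between /v/ and /ɡ/: before a voiced consonant) → [oː].
/ɡ/ (between /o/ and /j/) is in the target of rule 1 but the environment (before a front vowel) is not met → [ɡ].
/o/ — between /j/ and /v/, before a voiced consonant — surfaces as [oː] (rule 2).
/k/ (between /v/ and /i/): before a front vowel, so rule 1 applies → [tʃ].
/i/ — between /k/ and /ɡ/, before a voiced consonant — surfaces as [iː] (rule 2).
/ɡ/ (between /i/ and /j/): rule 1 targets it, but not before a front vowel → unchanged [ɡ].
Rule 2 applies to /o/ (between /j/ and /r/: before a voiced consonant) → [oː].
/a/ — between /r/ and /w/, before a voiced consonant — surfaces as [aː] (rule 2).

[voːɡjoːvˈtʃiːɡjoːraːw]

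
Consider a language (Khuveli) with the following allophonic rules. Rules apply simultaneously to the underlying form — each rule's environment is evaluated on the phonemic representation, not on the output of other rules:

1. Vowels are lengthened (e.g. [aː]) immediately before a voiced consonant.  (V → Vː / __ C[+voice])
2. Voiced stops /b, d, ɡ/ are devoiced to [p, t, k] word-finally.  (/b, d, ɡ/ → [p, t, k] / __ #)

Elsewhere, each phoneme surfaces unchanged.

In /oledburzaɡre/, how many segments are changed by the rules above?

4

Segments that undergo a rule: /o/ → [oː] (rule 1); /e/ → [eː] (rule 1); /u/ → [uː] (rule 1); /a/ → [aː] (rule 1).
All other segments surface unchanged.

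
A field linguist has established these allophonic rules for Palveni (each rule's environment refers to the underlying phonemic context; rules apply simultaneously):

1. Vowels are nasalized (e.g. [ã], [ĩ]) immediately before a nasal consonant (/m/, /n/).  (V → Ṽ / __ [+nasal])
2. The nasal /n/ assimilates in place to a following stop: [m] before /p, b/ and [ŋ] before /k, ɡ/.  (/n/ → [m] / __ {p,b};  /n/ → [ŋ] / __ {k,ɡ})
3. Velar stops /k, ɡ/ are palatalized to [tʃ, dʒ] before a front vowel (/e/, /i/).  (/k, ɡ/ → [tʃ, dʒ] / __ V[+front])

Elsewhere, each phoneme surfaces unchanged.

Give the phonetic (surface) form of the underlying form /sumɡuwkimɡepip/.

[sũmɡuwtʃĩmdʒepip]

/s/ (word-initial): no rule targets it → [s].
Rule 1 applies to /u/ (between /s/ and /m/: before a nasal consonant) → [ũ].
/m/ (between /u/ and /ɡ/) is unaffected → [m].
/ɡ/ — between /m/ and /u/; rule 3 does not apply here → [ɡ].
/u/ (between /ɡ/ and /w/): rule 1 targets it, but not before a nasal consonant → unchanged [u].
/w/ (between /u/ and /k/) is unaffected → [w].
/k/ meets the environment for rule 3 (before a front vowel) → [tʃ].
/i/ (between /k/ and /m/) occurs before a nasal consonant → [ĩ] by rule 1.
/m/ (between /i/ and /ɡ/): no rule targets it → [m].
/ɡ/ — between /m/ and /e/, before a front vowel — surfaces as [dʒ] (rule 3).
/e/ (between /ɡ/ and /p/) fails the environment for rule 1, so it stays [e].
/p/ (between /e/ and /i/): no rule targets it → [p].
/i/ (between /p/ and /p/): rule 1 targets it, but not before a nasal consonant → unchanged [i].
/p/ — not in any rule's target class → [p].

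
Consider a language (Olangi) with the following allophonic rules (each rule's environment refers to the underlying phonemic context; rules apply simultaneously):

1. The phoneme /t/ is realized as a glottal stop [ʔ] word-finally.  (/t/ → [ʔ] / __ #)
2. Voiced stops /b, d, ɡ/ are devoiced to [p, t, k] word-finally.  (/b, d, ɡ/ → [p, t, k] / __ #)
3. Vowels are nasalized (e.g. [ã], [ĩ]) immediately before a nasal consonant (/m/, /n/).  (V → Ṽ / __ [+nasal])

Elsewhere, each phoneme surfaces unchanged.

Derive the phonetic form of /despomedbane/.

/d/ (word-initial): rule 2 targets it, but not word-finally → unchanged [d].
/e/ (between /d/ and /s/) fails the environment for rule 3, so it stays [e].
/s/ (between /e/ and /p/): no rule targets it → [s].
/p/ stays [p].
Rule 3 applies to /o/ (between /p/ and /m/: before a nasal consonant) → [õ].
/m/ (between /o/ and /e/) is unaffected → [m].
/e/ — between /m/ and /d/; rule 3 does not apply here → [e].
/d/ (between /e/ and /b/) is in the target of rule 2 but the environment (word-finally) is not met → [d].
/b/ — between /d/ and /a/; rule 2 does not apply here → [b].
/a/ — between /b/ and /n/, before a nasal consonant — surfaces as [ã] (rule 3).
/n/ (between /a/ and /e/) is unaffected → [n].
/e/ — word-final; rule 3 does not apply here → [e].

[despõmedbãne]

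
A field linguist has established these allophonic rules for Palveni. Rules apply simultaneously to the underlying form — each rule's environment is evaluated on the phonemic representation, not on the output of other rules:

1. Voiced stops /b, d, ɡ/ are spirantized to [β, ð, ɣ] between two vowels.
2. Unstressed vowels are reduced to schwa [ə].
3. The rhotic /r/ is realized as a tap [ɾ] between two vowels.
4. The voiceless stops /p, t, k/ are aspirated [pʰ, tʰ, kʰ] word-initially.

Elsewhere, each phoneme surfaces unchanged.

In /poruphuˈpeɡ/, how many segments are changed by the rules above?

5

Segments that undergo a rule: /p/ → [pʰ] (rule 4); /o/ → [ə] (rule 2); /r/ → [ɾ] (rule 3); /u/ → [ə] (rule 2); /u/ → [ə] (rule 2).
All other segments surface unchanged.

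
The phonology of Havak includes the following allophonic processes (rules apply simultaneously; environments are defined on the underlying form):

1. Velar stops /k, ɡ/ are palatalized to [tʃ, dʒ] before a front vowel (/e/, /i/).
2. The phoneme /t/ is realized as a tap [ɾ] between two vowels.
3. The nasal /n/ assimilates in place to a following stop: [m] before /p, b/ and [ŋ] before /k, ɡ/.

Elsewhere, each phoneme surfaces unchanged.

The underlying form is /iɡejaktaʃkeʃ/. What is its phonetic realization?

/i/ — not in any rule's target class → [i].
/ɡ/ (between /i/ and /e/) occurs before a front vowel → [dʒ] by rule 1.
/e/ — not in any rule's target class → [e].
/j/ (between /e/ and /a/) is unaffected → [j].
/a/ (between /j/ and /k/): no rule targets it → [a].
/k/ — between /a/ and /t/; rule 1 does not apply here → [k].
/t/ (between /k/ and /a/) is in the target of rule 2 but the environment (between two vowels) is not met → [t].
/a/ — not in any rule's target class → [a].
/ʃ/ (between /a/ and /k/) is unaffected → [ʃ].
Rule 1 applies to /k/ (between /ʃ/ and /e/: before a front vowel) → [tʃ].
/e/ stays [e].
/ʃ/ (word-final): no rule targets it → [ʃ].

[idʒejaktaʃtʃeʃ]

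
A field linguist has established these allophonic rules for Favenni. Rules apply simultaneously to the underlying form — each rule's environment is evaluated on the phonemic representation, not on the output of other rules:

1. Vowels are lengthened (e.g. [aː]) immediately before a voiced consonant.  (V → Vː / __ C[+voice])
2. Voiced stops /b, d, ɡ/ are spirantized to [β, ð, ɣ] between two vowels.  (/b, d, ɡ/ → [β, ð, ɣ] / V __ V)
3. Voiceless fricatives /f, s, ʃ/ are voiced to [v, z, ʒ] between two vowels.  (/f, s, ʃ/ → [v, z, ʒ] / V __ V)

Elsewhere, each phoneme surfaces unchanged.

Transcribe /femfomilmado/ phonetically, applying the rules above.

/f/ — word-initial; rule 3 does not apply here → [f].
/e/ (between /f/ and /m/) occurs before a voiced consonant → [eː] by rule 1.
/f/ (between /m/ and /o/) fails the environment for rule 3, so it stays [f].
/o/ meets the environment for rule 1 (before a voiced consonant) → [oː].
/i/ (between /m/ and /l/) occurs before a voiced consonant → [iː] by rule 1.
/a/ — between /m/ and /d/, before a voiced consonant — surfaces as [aː] (rule 1).
/d/ (between /a/ and /o/): between two vowels, so rule 2 applies → [ð].
/o/ (word-final): rule 1 targets it, but not before a voiced consonant → unchanged [o].

[feːmfoːmiːlmaːðo]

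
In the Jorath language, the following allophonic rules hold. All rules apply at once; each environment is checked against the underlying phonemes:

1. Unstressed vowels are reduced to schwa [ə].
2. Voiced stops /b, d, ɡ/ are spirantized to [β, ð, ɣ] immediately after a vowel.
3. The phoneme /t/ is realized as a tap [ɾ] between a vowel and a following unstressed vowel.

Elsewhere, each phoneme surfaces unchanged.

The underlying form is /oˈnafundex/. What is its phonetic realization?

/o/ (word-initial) occurs in an unstressed syllable → [ə] by rule 1.
/n/ stays [n].
/a/ (between /n/ and /f/) is in the target of rule 1 but the environment (in an unstressed syllable) is not met → [a].
/f/ stays [f].
/u/ (between /f/ and /n/) occurs in an unstressed syllable → [ə] by rule 1.
/n/ — not in any rule's target class → [n].
/d/ (between /n/ and /e/) fails the environment for rule 2, so it stays [d].
/e/ (between /d/ and /x/) occurs in an unstressed syllable → [ə] by rule 1.
/x/ (word-final) is unaffected → [x].

[əˈnafəndəx]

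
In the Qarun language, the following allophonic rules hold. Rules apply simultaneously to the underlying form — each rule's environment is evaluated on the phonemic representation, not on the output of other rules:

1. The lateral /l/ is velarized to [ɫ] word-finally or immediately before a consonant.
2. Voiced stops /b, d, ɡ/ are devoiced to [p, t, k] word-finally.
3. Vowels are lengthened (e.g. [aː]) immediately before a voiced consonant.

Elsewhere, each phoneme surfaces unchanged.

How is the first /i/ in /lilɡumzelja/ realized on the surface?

[iː]

/i/ (between /l/ and /l/) occurs before a voiced consonant → [iː] by rule 3.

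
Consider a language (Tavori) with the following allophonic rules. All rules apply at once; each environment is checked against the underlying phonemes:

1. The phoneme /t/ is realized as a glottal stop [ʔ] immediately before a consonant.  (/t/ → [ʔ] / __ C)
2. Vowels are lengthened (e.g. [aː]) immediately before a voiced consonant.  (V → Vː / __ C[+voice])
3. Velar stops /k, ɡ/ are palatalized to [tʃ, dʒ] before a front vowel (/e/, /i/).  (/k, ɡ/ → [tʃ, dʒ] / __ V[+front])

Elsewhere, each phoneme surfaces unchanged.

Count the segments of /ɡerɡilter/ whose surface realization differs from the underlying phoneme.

5

Segments that undergo a rule: /ɡ/ → [dʒ] (rule 3); /e/ → [eː] (rule 2); /ɡ/ → [dʒ] (rule 3); /i/ → [iː] (rule 2); /e/ → [eː] (rule 2).
All other segments surface unchanged.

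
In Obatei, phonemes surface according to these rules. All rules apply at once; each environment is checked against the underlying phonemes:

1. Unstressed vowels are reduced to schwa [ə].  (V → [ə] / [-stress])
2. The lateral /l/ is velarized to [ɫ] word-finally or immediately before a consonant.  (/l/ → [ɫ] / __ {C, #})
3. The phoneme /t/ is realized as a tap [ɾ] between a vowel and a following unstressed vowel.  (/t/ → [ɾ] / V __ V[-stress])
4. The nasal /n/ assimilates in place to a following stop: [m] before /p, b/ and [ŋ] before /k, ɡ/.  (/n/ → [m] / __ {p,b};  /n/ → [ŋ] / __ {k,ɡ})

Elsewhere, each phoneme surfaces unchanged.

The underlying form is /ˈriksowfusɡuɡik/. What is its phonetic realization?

[ˈriksəwfəsɡəɡək]

/r/ stays [r].
/i/ (between /r/ and /k/): rule 1 targets it, but not in an unstressed syllable → unchanged [i].
/k/ (between /i/ and /s/): no rule targets it → [k].
/s/ — not in any rule's target class → [s].
/o/ — between /s/ and /w/, in an unstressed syllable — surfaces as [ə] (rule 1).
/w/ stays [w].
/f/ stays [f].
Rule 1 applies to /u/ (between /f/ and /s/: in an unstressed syllable) → [ə].
/s/ (between /u/ and /ɡ/): no rule targets it → [s].
/ɡ/ (between /s/ and /u/): no rule targets it → [ɡ].
/u/ (between /ɡ/ and /ɡ/): in an unstressed syllable, so rule 1 applies → [ə].
/ɡ/ (between /u/ and /i/) is unaffected → [ɡ].
/i/ — between /ɡ/ and /k/, in an unstressed syllable — surfaces as [ə] (rule 1).
/k/ (word-final) is unaffected → [k].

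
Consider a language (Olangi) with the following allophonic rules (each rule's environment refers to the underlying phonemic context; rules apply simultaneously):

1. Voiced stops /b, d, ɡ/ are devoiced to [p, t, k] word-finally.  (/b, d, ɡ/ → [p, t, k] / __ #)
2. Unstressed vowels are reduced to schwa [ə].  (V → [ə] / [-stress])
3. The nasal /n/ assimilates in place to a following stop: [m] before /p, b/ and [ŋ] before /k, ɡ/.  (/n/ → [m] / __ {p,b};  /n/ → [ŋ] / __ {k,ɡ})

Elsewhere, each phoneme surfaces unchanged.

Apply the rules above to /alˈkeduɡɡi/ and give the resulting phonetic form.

[əlˈkedəɡɡə]

/a/ meets the environment for rule 2 (in an unstressed syllable) → [ə].
/l/ stays [l].
/k/ stays [k].
/e/ (between /k/ and /d/) fails the environment for rule 2, so it stays [e].
/d/ (between /e/ and /u/): rule 1 targets it, but not word-finally → unchanged [d].
/u/ (between /d/ and /ɡ/) occurs in an unstressed syllable → [ə] by rule 2.
/ɡ/ (between /u/ and /ɡ/): rule 1 targets it, but not word-finally → unchanged [ɡ].
/ɡ/ (between /ɡ/ and /i/): rule 1 targets it, but not word-finally → unchanged [ɡ].
/i/ (word-final) occurs in an unstressed syllable → [ə] by rule 2.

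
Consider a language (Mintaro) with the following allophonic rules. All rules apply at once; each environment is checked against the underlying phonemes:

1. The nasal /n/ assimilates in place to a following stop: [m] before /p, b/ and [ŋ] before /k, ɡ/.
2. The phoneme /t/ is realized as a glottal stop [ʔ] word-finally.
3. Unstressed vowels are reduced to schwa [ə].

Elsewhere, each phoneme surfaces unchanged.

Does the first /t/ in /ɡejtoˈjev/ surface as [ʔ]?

/t/ (between /j/ and /o/): rule 2 targets it, but not word-finally → unchanged [t].
The actual realization is [t], not [ʔ].

No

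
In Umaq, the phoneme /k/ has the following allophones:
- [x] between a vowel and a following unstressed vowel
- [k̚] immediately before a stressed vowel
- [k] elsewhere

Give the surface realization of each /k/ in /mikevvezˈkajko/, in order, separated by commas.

Occurrence 1 (position 3): between a vowel and a following unstressed vowel → [x].
Occurrence 2 (position 9): immediately before a stressed vowel → [k̚].
Occurrence 3 (position 12): no conditioning environment matches → elsewhere allophone [k].

[x], [k̚], [k]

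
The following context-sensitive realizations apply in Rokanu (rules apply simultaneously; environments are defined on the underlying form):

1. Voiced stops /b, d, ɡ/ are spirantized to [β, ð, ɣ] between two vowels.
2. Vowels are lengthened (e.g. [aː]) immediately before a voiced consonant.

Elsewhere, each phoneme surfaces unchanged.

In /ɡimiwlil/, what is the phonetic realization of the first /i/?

/i/ (between /ɡ/ and /m/) occurs before a voiced consonant → [iː] by rule 2.

[iː]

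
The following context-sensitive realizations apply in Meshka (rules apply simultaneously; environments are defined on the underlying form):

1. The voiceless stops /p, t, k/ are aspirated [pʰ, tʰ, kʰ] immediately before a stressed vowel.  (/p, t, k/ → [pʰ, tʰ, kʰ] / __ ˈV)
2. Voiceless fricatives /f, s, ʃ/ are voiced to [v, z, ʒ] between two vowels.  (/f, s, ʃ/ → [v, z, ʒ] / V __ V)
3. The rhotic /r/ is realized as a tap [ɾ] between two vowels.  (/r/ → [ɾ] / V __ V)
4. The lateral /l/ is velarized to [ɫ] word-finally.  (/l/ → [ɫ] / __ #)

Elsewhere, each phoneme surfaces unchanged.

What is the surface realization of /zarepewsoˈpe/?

/z/ stays [z].
/a/ stays [a].
Rule 3 applies to /r/ (between /a/ and /e/: between two vowels) → [ɾ].
/e/ — not in any rule's target class → [e].
/p/ — between /e/ and /e/; rule 1 does not apply here → [p].
/e/ stays [e].
/w/ (between /e/ and /s/): no rule targets it → [w].
/s/ (between /w/ and /o/): rule 2 targets it, but not between two vowels → unchanged [s].
/o/ (between /s/ and /p/): no rule targets it → [o].
/p/ — between /o/ and /e/, immediately before a stressed vowel — surfaces as [pʰ] (rule 1).
/e/ (word-final) is unaffected → [e].

[zaɾepewsoˈpʰe]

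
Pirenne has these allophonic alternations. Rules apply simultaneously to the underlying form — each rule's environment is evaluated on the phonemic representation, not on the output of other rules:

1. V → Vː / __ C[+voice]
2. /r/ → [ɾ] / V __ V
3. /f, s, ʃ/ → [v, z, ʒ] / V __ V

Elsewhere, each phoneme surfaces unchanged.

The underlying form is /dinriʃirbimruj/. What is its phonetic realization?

/d/ (word-initial): no rule targets it → [d].
/i/ (between /d/ and /n/) occurs before a voiced consonant → [iː] by rule 1.
/n/ — not in any rule's target class → [n].
/r/ (between /n/ and /i/) fails the environment for rule 2, so it stays [r].
/i/ (between /r/ and /ʃ/) is in the target of rule 1 but the environment (before a voiced consonant) is not met → [i].
/ʃ/ — between /i/ and /i/, between two vowels — surfaces as [ʒ] (rule 3).
/i/ (between /ʃ/ and /r/): before a voiced consonant, so rule 1 applies → [iː].
/r/ (between /i/ and /b/) fails the environment for rule 2, so it stays [r].
/b/ stays [b].
/i/ meets the environment for rule 1 (before a voiced consonant) → [iː].
/m/ stays [m].
/r/ (between /m/ and /u/): rule 2 targets it, but not between two vowels → unchanged [r].
/u/ meets the environment for rule 1 (before a voiced consonant) → [uː].
/j/ (word-final): no rule targets it → [j].

[diːnriʒiːrbiːmruːj]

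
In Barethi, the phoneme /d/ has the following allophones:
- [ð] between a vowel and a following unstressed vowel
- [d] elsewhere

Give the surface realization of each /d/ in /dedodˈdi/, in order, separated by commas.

Occurrence 1 (position 1): no conditioning environment matches → elsewhere allophone [d].
Occurrence 2 (position 3): between a vowel and a following unstressed vowel → [ð].
Occurrence 3 (position 5): no conditioning environment matches → elsewhere allophone [d].
Occurrence 4 (position 6): no conditioning environment matches → elsewhere allophone [d].

[d], [ð], [d], [d]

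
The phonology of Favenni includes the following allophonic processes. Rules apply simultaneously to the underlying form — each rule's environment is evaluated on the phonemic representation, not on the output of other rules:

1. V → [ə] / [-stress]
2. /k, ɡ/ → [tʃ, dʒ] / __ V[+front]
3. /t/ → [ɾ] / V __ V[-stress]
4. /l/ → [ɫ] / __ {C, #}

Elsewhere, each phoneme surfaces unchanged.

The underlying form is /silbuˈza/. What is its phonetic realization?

[səɫbəˈza]

/s/ stays [s].
/i/ meets the environment for rule 1 (in an unstressed syllable) → [ə].
/l/ (between /i/ and /b/) occurs word-finally or immediately before a consonant → [ɫ] by rule 4.
/b/ stays [b].
/u/ (between /b/ and /z/) occurs in an unstressed syllable → [ə] by rule 1.
/z/ stays [z].
/a/ — word-final; rule 1 does not apply here → [a].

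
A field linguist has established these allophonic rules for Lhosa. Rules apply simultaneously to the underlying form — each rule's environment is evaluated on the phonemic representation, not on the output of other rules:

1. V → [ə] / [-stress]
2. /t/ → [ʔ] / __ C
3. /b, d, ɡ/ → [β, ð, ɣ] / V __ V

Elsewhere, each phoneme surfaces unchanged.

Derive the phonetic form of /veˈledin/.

/v/ (word-initial) is unaffected → [v].
Rule 1 applies to /e/ (between /v/ and /l/: in an unstressed syllable) → [ə].
/l/ stays [l].
/e/ (between /l/ and /d/): rule 1 targets it, but not in an unstressed syllable → unchanged [e].
Rule 3 applies to /d/ (between /e/ and /i/: between two vowels) → [ð].
/i/ (between /d/ and /n/): in an unstressed syllable, so rule 1 applies → [ə].
/n/ (word-final) is unaffected → [n].

[vəˈleðən]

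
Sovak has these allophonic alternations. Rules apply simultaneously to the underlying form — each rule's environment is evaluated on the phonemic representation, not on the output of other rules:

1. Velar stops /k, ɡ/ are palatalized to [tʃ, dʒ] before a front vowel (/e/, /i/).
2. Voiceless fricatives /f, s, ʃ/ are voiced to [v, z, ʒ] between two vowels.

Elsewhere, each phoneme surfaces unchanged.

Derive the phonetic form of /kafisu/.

/k/ — word-initial; rule 1 does not apply here → [k].
/a/ stays [a].
Rule 2 applies to /f/ (between /a/ and /i/: between two vowels) → [v].
/i/ (between /f/ and /s/): no rule targets it → [i].
/s/ — between /i/ and /u/, between two vowels — surfaces as [z] (rule 2).
/u/ (word-final) is unaffected → [u].

[kavizu]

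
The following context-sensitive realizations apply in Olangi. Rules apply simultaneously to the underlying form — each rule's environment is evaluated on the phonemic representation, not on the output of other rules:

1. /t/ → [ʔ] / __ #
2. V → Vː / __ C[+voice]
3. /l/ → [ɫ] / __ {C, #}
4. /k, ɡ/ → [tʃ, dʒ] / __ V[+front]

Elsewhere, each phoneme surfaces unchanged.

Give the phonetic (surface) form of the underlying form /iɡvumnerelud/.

/i/ — word-initial, before a voiced consonant — surfaces as [iː] (rule 2).
/ɡ/ (between /i/ and /v/) fails the environment for rule 4, so it stays [ɡ].
/u/ — between /v/ and /m/, before a voiced consonant — surfaces as [uː] (rule 2).
/e/ — between /n/ and /r/, before a voiced consonant — surfaces as [eː] (rule 2).
/e/ (between /r/ and /l/) occurs before a voiced consonant → [eː] by rule 2.
/l/ — between /e/ and /u/; rule 3 does not apply here → [l].
Rule 2 applies to /u/ (between /l/ and /d/: before a voiced consonant) → [uː].

[iːɡvuːmneːreːluːd]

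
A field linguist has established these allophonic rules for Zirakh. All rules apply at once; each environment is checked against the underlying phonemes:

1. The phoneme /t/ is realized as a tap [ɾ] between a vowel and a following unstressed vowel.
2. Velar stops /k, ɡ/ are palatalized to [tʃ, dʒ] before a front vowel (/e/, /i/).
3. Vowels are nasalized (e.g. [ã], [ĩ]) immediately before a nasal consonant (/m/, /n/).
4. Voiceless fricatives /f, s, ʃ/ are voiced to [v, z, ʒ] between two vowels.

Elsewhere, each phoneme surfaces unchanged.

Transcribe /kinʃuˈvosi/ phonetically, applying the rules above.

[tʃĩnʃuˈvozi]

/k/ (word-initial): before a front vowel, so rule 2 applies → [tʃ].
/i/ (between /k/ and /n/) occurs before a nasal consonant → [ĩ] by rule 3.
/ʃ/ — between /n/ and /u/; rule 4 does not apply here → [ʃ].
/u/ — between /ʃ/ and /v/; rule 3 does not apply here → [u].
/o/ — between /v/ and /s/; rule 3 does not apply here → [o].
Rule 4 applies to /s/ (between /o/ and /i/: between two vowels) → [z].
/i/ (word-final) fails the environment for rule 3, so it stays [i].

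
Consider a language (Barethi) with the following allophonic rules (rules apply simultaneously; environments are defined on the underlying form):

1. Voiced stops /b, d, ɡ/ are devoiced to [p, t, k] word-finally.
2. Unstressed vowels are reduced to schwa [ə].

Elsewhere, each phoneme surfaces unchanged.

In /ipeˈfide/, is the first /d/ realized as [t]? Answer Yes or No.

No

/d/ (between /i/ and /e/) is in the target of rule 1 but the environment (word-finally) is not met → [d].
The actual realization is [d], not [t].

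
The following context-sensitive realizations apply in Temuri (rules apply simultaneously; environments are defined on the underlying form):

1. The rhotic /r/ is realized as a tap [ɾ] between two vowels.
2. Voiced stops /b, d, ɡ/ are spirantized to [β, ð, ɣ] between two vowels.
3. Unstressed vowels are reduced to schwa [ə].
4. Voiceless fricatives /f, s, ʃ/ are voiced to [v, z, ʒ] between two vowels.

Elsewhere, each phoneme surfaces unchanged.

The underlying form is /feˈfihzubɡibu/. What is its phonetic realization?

[fəˈvihzəbɡəβə]

/f/ (word-initial) fails the environment for rule 4, so it stays [f].
Rule 3 applies to /e/ (between /f/ and /f/: in an unstressed syllable) → [ə].
/f/ meets the environment for rule 4 (between two vowels) → [v].
/i/ (between /f/ and /h/): rule 3 targets it, but not in an unstressed syllable → unchanged [i].
/h/ (between /i/ and /z/) is unaffected → [h].
/z/ (between /h/ and /u/): no rule targets it → [z].
Rule 3 applies to /u/ (between /z/ and /b/: in an unstressed syllable) → [ə].
/b/ (between /u/ and /ɡ/) is in the target of rule 2 but the environment (between two vowels) is not met → [b].
/ɡ/ — between /b/ and /i/; rule 2 does not apply here → [ɡ].
/i/ (between /ɡ/ and /b/) occurs in an unstressed syllable → [ə] by rule 3.
/b/ (between /i/ and /u/) occurs between two vowels → [β] by rule 2.
/u/ meets the environment for rule 3 (in an unstressed syllable) → [ə].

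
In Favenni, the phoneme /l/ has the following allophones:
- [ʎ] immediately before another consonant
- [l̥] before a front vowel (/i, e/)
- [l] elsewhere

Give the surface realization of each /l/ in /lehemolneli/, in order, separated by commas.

[l̥], [ʎ], [l̥]

Occurrence 1 (position 1): before a front vowel (/i, e/) → [l̥].
Occurrence 2 (position 7): immediately before another consonant → [ʎ].
Occurrence 3 (position 10): before a front vowel (/i, e/) → [l̥].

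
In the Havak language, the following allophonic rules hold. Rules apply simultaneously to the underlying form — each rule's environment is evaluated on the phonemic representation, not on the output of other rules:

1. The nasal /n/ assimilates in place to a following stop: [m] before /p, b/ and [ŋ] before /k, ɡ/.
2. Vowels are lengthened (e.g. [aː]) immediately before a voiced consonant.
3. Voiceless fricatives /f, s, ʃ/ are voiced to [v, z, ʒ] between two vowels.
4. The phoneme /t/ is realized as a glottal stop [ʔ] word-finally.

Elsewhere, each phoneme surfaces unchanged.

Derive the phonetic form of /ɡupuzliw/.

[ɡupuːzliːw]

/ɡ/ (word-initial) is unaffected → [ɡ].
/u/ (between /ɡ/ and /p/) fails the environment for rule 2, so it stays [u].
/p/ (between /u/ and /u/) is unaffected → [p].
/u/ — between /p/ and /z/, before a voiced consonant — surfaces as [uː] (rule 2).
/z/ (between /u/ and /l/) is unaffected → [z].
/l/ (between /z/ and /i/): no rule targets it → [l].
/i/ meets the environment for rule 2 (before a voiced consonant) → [iː].
/w/ — not in any rule's target class → [w].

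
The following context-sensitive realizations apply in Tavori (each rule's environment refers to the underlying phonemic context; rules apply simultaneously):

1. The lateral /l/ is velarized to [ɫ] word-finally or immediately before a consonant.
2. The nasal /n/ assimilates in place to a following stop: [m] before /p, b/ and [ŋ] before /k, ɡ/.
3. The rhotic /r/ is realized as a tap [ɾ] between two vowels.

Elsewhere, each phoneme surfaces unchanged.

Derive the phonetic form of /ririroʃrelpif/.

/r/ — word-initial; rule 3 does not apply here → [r].
/i/ — not in any rule's target class → [i].
/r/ — between /i/ and /i/, between two vowels — surfaces as [ɾ] (rule 3).
/i/ stays [i].
/r/ meets the environment for rule 3 (between two vowels) → [ɾ].
/o/ — not in any rule's target class → [o].
/ʃ/ (between /o/ and /r/) is unaffected → [ʃ].
/r/ — between /ʃ/ and /e/; rule 3 does not apply here → [r].
/e/ — not in any rule's target class → [e].
Rule 1 applies to /l/ (between /e/ and /p/: word-finally or immediately before a consonant) → [ɫ].
/p/ (between /l/ and /i/): no rule targets it → [p].
/i/ stays [i].
/f/ — not in any rule's target class → [f].

[riɾiɾoʃreɫpif]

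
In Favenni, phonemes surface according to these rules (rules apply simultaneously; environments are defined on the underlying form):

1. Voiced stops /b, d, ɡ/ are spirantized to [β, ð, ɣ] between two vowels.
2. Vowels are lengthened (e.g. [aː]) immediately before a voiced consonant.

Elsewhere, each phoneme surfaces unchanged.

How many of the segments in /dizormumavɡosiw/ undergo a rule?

5

Segments that undergo a rule: /i/ → [iː] (rule 2); /o/ → [oː] (rule 2); /u/ → [uː] (rule 2); /a/ → [aː] (rule 2); /i/ → [iː] (rule 2).
All other segments surface unchanged.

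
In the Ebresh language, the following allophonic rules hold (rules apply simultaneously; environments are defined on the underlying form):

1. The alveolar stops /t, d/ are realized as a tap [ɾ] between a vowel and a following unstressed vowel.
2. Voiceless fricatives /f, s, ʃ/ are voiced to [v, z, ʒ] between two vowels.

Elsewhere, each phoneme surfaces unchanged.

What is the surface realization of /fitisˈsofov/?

[fiɾisˈsovov]

/f/ (word-initial) is in the target of rule 2 but the environment (between two vowels) is not met → [f].
Rule 1 applies to /t/ (between /i/ and /i/: between a vowel and a following unstressed vowel) → [ɾ].
/s/ (between /i/ and /s/) fails the environment for rule 2, so it stays [s].
/s/ (between /s/ and /o/): rule 2 targets it, but not between two vowels → unchanged [s].
/f/ (between /o/ and /o/): between two vowels, so rule 2 applies → [v].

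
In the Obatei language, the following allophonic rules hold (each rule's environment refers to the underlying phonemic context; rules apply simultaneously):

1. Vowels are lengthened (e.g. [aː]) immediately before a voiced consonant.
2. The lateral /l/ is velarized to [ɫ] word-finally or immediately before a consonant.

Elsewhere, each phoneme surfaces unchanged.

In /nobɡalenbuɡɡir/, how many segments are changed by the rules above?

5

Segments that undergo a rule: /o/ → [oː] (rule 1); /a/ → [aː] (rule 1); /e/ → [eː] (rule 1); /u/ → [uː] (rule 1); /i/ → [iː] (rule 1).
All other segments surface unchanged.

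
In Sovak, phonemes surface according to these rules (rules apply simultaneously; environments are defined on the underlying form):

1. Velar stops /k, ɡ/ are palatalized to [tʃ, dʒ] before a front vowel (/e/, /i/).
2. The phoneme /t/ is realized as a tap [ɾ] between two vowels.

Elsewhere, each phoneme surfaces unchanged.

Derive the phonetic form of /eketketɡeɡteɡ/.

[etʃettʃetdʒeɡteɡ]

/k/ meets the environment for rule 1 (before a front vowel) → [tʃ].
/t/ (between /e/ and /k/) fails the environment for rule 2, so it stays [t].
/k/ — between /t/ and /e/, before a front vowel — surfaces as [tʃ] (rule 1).
/t/ — between /e/ and /ɡ/; rule 2 does not apply here → [t].
/ɡ/ (between /t/ and /e/) occurs before a front vowel → [dʒ] by rule 1.
/ɡ/ (between /e/ and /t/) fails the environment for rule 1, so it stays [ɡ].
/t/ (between /ɡ/ and /e/) fails the environment for rule 2, so it stays [t].
/ɡ/ (word-final) is in the target of rule 1 but the environment (before a front vowel) is not met → [ɡ].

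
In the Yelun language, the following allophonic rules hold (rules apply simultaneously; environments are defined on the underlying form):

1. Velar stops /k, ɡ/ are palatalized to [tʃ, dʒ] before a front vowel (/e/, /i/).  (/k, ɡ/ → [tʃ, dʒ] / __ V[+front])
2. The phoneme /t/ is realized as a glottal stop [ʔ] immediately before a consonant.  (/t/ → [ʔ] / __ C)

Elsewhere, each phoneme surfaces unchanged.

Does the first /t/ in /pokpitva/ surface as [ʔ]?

/t/ meets the environment for rule 2 (immediately before a consonant) → [ʔ].
The actual realization is [ʔ], which matches [ʔ].

Yes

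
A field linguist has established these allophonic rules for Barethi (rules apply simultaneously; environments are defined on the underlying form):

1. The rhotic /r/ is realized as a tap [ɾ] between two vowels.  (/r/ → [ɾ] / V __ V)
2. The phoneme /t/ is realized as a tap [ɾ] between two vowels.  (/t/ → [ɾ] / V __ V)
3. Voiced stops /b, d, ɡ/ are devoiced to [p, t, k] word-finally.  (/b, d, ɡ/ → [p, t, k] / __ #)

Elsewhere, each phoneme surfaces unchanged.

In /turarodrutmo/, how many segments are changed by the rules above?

Segments that undergo a rule: /r/ → [ɾ] (rule 1); /r/ → [ɾ] (rule 1).
All other segments surface unchanged.

2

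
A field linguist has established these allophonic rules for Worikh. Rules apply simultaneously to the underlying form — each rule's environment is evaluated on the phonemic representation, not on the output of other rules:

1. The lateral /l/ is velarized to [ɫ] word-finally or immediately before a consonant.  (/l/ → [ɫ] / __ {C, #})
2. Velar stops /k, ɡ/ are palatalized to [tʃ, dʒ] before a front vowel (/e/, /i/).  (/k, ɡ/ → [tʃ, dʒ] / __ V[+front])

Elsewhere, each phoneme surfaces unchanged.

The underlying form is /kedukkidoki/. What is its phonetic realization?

/k/ meets the environment for rule 2 (before a front vowel) → [tʃ].
/k/ (between /u/ and /k/) is in the target of rule 2 but the environment (before a front vowel) is not met → [k].
/k/ (between /k/ and /i/): before a front vowel, so rule 2 applies → [tʃ].
/k/ — between /o/ and /i/, before a front vowel — surfaces as [tʃ] (rule 2).

[tʃeduktʃidotʃi]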